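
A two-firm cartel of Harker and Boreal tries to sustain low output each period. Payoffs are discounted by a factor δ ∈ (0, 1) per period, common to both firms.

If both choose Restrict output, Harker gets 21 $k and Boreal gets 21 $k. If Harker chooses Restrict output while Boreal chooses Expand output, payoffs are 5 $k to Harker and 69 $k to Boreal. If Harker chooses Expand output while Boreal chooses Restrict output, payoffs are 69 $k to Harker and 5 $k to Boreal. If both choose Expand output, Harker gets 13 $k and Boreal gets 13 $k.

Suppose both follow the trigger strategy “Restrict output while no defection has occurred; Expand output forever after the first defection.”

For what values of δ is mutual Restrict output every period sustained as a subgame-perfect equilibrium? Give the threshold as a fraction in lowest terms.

One-period gain from deviating is 69 − 21 = 48. The loss is 21 − 13 = 8 in every subsequent period, with present value 8·δ/(1−δ).
Deviation is unprofitable when 8·δ/(1−δ) ≥ 48, i.e. δ/(1−δ) ≥ 6.
Equivalently δ ≥ 48/(48+8) = 6/7.

6/7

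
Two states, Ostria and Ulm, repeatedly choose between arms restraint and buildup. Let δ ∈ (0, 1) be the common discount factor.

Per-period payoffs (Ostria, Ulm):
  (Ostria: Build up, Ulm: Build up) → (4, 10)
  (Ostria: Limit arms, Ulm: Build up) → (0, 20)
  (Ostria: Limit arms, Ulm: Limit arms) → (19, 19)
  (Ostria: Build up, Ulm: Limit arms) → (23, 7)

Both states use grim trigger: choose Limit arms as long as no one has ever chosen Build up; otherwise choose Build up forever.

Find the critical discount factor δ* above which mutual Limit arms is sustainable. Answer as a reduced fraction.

4/19

Ostria's threshold: (23−19)/(23−4) = 4/19.
Ulm's threshold: (20−19)/(20−10) = 1/10.
4/19 > 1/10, so Ostria binds and δ* = 4/19.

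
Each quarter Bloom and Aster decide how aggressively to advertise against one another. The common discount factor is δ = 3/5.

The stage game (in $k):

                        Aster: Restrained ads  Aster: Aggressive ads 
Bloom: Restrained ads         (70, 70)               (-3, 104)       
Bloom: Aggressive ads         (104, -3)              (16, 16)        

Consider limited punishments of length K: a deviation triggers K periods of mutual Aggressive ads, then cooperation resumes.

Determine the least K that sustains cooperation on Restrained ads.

No profitable deviation requires (70−16)(δ+…+δ^K) ≥ 104−70, i.e. δ+…+δ^K ≥ 17/27 ≈ 0.6296.
With δ = 3/5, the partial sums are K=1: 0.6000, K=2: 0.9600.
K = 2 is the first length at which the sum reaches 0.6296.

2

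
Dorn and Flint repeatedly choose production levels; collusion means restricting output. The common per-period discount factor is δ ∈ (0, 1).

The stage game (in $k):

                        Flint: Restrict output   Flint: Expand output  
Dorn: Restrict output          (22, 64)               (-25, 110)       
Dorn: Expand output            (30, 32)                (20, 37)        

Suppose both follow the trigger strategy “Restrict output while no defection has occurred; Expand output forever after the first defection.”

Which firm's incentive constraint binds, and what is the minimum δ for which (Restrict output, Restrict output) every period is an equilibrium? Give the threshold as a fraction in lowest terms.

Dorn: cooperation gives 22 each period; deviation gives 30 once then 20 forever.
  22/(1−δ) ≥ 30 + 20δ/(1−δ) ⇒ δ ≥ 8/10 = 4/5.
Flint: cooperation gives 64 each period; deviation gives 110 once then 37 forever.
  δ ≥ 46/73.
Both must hold, so the binding constraint is Dorn's: δ ≥ 4/5.

Dorn; δ ≥ 4/5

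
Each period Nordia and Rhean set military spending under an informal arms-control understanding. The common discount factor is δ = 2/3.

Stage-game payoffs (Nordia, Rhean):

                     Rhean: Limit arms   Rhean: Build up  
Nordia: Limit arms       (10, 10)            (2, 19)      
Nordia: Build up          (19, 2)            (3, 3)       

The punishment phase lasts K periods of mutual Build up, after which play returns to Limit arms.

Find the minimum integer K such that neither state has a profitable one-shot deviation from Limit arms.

Need Σ_{k=1}^{K} δ^k ≥ (19−10)/(10−3) = 1.2857 at δ = 2/3.
At K = 2 the sum is 1.1111 < 1.2857; at K = 3 it is 1.4074 ≥ 1.2857.
So the minimum punishment length is K = 3.

3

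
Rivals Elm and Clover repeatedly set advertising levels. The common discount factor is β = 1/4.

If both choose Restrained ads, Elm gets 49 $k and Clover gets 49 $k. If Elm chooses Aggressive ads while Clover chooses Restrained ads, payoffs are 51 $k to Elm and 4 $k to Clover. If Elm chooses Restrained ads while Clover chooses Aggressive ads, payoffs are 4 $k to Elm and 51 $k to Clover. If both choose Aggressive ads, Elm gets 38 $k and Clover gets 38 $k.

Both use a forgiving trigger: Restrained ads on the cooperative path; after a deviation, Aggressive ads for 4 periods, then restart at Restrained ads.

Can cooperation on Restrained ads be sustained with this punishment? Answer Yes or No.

Yes

IC: β+…+β^4 ≥ (51−49)/(49−38) = 2/11.
At β = 1/4: partial sum = 0.3320 ≥ 0.1818. Cooperation sustainable.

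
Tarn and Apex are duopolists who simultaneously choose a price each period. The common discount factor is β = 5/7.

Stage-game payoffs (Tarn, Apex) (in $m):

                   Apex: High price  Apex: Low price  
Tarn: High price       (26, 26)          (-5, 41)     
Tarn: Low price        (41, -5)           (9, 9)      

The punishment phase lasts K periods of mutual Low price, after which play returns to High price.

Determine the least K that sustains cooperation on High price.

Need Σ_{k=1}^{K} β^k ≥ (41−26)/(26−9) = 0.8824 at β = 5/7.
At K = 1 the sum is 0.7143 < 0.8824; at K = 2 it is 1.2245 ≥ 0.8824.
So the minimum punishment length is K = 2.

2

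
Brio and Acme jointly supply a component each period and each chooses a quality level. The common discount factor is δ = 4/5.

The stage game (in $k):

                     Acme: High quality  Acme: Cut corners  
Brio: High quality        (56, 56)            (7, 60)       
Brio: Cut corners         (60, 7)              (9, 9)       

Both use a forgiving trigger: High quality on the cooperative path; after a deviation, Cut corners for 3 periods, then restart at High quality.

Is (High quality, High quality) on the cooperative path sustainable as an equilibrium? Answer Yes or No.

Yes

Comparing payoff streams over the 4 periods until play realigns: cooperate → 56(1+δ+…+δ^3); deviate → 60 + 9(δ+…+δ^3).
Cooperation is sustained iff (56−9)(δ+…+δ^3) ≥ 60−56.
δ+…+δ^3 = 4/5·(1−(4/5)^3)/(1−4/5) = 1.9520, and (60−56)/(56−9) = 0.0851.
1.9520 ≥ 0.0851, so cooperation is sustainable.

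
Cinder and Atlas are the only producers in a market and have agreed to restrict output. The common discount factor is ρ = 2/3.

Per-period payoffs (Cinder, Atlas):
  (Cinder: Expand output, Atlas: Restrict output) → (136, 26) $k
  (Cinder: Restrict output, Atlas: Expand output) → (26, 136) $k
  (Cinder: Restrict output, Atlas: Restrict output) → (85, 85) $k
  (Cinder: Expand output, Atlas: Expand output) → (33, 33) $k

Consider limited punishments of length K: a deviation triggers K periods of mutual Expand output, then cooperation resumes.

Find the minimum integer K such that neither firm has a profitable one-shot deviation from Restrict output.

IC: ρ(1−ρ^K)/(1−ρ) ≥ (136−85)/(85−33) = 51/52.
With ρ = 2/3: need 1 − ρ^K ≥ 51/52·(1−2/3)/(2/3), i.e. ρ^K ≤ 0.5096.
Since (2/3)^1 = 0.6667 and (2/3)^2 = 0.4444, the smallest such K is 2.

2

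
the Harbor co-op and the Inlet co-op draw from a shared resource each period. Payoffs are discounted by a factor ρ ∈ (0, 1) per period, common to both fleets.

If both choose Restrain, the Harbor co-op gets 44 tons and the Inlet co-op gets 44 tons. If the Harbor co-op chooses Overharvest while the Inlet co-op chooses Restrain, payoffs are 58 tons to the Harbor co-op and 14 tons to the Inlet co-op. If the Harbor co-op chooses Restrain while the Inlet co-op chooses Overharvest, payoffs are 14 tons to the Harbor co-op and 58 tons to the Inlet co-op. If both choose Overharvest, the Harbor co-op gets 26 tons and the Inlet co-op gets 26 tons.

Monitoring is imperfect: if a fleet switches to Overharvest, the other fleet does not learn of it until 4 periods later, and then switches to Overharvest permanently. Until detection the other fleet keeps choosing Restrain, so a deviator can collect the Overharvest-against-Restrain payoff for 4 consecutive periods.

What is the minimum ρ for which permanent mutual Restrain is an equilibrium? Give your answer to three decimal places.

0.813

A deviator earns 58 for 4 periods, then 26 forever; cooperating earns 44 forever. Multiplying the IC by (1−ρ):
44 ≥ 58(1−ρ^4) + 26ρ^4, so 32·ρ^4 ≥ 14 and ρ^4 ≥ 7/16.
ρ ≥ (7/16)^(1/4) ≈ 0.813.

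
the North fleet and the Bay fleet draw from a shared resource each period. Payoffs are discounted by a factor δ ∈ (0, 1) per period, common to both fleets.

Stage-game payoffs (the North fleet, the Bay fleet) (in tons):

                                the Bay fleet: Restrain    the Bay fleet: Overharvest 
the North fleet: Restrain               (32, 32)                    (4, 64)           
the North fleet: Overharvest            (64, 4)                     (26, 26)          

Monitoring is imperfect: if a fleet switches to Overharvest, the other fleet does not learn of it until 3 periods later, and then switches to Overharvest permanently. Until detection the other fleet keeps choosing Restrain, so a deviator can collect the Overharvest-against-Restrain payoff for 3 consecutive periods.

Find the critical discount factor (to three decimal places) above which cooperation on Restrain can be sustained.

0.944

A deviator earns 64 for 3 periods, then 26 forever; cooperating earns 32 forever. Multiplying the IC by (1−δ):
32 ≥ 64(1−δ^3) + 26δ^3, so 38·δ^3 ≥ 32 and δ^3 ≥ 16/19.
δ ≥ (16/19)^(1/3) ≈ 0.944.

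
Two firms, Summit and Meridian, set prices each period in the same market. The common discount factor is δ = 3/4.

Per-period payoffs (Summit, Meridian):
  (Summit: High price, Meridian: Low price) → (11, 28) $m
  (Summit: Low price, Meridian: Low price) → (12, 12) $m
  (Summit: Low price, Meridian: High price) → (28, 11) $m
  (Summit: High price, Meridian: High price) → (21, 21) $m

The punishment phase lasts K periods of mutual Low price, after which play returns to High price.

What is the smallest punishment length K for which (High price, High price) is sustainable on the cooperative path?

2

No profitable deviation requires (21−12)(δ+…+δ^K) ≥ 28−21, i.e. δ+…+δ^K ≥ 7/9 ≈ 0.7778.
With δ = 3/4, the partial sums are K=1: 0.7500, K=2: 1.3125.
K = 2 is the first length at which the sum reaches 0.7778.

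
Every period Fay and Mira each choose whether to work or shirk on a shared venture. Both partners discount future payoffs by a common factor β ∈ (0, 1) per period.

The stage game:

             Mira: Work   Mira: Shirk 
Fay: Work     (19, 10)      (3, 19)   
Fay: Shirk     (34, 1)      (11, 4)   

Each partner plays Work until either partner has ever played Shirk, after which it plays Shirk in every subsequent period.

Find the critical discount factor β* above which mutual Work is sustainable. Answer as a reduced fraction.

15/23

Fay's threshold: (34−19)/(34−11) = 15/23.
Mira's threshold: (19−10)/(19−4) = 3/5.
15/23 > 3/5, so Fay binds and β* = 15/23.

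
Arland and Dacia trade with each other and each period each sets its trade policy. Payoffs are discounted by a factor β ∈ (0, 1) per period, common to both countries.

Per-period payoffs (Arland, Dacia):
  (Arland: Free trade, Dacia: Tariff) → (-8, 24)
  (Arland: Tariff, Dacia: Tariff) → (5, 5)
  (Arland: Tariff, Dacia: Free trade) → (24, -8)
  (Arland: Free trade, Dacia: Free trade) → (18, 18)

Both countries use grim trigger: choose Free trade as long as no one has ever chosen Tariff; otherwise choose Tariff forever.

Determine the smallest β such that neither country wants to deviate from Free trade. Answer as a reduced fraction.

6/19

Cooperation forever yields 18 each period: 18/(1−β).
Deviating yields 24 once, then 5 forever: 24 + 5β/(1−β).
No profitable deviation requires 18/(1−β) ≥ 24 + 5β/(1−β).
Multiplying by (1−β): 18 ≥ 24(1−β) + 5β = 24 − 19β.
So 19β ≥ 6, i.e. β ≥ 6/19.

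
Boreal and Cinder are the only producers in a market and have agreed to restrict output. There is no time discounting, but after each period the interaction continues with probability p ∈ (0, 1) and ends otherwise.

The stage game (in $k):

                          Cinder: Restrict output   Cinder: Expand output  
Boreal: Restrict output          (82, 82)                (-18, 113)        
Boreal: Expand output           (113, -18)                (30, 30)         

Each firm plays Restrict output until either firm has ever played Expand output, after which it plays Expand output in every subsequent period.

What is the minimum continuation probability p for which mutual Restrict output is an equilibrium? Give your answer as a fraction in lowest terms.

31/83

With no time discounting, the continuation probability p plays the role of the discount factor.
Grim-trigger IC: 82/(1−p) ≥ 113 + 30p/(1−p) ⇒ p ≥ (113−82)/(113−30) = 31/83.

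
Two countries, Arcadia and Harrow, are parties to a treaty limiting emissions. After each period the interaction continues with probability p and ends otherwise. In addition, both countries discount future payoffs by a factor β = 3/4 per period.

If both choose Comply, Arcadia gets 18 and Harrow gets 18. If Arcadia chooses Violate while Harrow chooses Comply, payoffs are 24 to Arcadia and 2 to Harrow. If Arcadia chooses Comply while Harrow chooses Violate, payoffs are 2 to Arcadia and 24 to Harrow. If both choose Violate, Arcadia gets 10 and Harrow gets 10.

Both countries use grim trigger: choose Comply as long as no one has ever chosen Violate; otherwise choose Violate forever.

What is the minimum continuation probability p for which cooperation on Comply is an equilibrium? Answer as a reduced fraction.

Expected continuation weight on next period's payoff is β·p = 3/4·p, which plays the role of the discount factor.
Cooperation requires 3/4·p ≥ (24−18)/(24−10) = 3/7, hence p ≥ 4/7.

4/7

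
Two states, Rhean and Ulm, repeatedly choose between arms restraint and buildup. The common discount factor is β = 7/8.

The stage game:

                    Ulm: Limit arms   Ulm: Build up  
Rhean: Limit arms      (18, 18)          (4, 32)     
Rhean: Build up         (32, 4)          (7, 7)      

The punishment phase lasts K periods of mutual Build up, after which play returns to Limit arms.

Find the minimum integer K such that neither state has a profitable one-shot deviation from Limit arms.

IC: β(1−β^K)/(1−β) ≥ (32−18)/(18−7) = 14/11.
With β = 7/8: need 1 − β^K ≥ 14/11·(1−7/8)/(7/8), i.e. β^K ≤ 0.8182.
Since (7/8)^1 = 0.8750 and (7/8)^2 = 0.7656, the smallest such K is 2.

2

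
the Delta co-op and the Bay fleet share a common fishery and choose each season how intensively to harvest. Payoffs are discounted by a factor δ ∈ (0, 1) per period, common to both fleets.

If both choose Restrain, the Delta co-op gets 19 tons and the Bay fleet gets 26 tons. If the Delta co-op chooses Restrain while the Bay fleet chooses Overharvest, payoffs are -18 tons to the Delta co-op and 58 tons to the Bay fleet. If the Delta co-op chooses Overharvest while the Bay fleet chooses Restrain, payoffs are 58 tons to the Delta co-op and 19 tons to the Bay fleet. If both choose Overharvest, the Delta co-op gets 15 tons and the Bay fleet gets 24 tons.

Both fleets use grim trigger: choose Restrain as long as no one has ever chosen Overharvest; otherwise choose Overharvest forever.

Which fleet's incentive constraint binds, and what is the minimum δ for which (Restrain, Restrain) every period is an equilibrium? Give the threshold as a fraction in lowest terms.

the Bay fleet; δ ≥ 16/17

For the Delta co-op: deviation gain 58−19 = 39, per-period punishment loss 19−15 = 4. IC gives δ ≥ 39/43.
For the Bay fleet: gain 32, loss 2 per period, so δ ≥ 32/34 = 16/17.
The tighter constraint is the Bay fleet's, so cooperation needs δ ≥ 16/17.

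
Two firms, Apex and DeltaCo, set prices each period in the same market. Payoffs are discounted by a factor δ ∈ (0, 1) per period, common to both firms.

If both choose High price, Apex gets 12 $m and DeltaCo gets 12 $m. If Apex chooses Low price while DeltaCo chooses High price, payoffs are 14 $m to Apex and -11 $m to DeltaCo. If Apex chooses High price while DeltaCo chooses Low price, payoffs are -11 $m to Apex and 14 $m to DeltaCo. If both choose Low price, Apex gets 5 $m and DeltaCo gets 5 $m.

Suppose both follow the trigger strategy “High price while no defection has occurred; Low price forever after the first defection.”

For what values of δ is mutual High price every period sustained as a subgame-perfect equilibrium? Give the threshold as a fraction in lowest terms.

12/(1−δ) ≥ 14 + 5δ/(1−δ)
12 ≥ 14 − 9δ
δ ≥ 2/9.

2/9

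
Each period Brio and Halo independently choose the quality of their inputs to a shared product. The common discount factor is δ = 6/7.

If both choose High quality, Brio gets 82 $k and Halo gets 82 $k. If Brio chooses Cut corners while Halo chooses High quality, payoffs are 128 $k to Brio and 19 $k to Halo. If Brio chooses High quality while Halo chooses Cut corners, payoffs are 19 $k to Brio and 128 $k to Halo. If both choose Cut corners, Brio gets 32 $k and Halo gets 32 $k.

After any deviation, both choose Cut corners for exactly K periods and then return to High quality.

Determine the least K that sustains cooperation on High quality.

IC: δ(1−δ^K)/(1−δ) ≥ (128−82)/(82−32) = 23/25.
With δ = 6/7: need 1 − δ^K ≥ 23/25·(1−6/7)/(6/7), i.e. δ^K ≤ 0.8467.
Since (6/7)^1 = 0.8571 and (6/7)^2 = 0.7347, the smallest such K is 2.

2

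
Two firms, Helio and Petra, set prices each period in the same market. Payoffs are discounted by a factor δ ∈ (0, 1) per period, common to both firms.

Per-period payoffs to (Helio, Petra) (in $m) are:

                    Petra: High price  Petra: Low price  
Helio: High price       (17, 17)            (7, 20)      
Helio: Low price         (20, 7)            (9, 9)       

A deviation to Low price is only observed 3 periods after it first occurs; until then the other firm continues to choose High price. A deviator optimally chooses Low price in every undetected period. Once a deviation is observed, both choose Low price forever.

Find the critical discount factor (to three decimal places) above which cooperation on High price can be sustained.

The best deviation is to choose Low price for all 3 undetected periods, earning 20 each, then 9 forever once detected.
Deviation value: 20(1−δ^3)/(1−δ) + 9δ^3/(1−δ); cooperation value: 17/(1−δ).
IC: 17 ≥ 20(1−δ^3) + 9δ^3 = 20 − 11δ^3.
So δ^3 ≥ 3/11, giving δ ≥ (3/11)^(1/3) ≈ 0.648.

0.648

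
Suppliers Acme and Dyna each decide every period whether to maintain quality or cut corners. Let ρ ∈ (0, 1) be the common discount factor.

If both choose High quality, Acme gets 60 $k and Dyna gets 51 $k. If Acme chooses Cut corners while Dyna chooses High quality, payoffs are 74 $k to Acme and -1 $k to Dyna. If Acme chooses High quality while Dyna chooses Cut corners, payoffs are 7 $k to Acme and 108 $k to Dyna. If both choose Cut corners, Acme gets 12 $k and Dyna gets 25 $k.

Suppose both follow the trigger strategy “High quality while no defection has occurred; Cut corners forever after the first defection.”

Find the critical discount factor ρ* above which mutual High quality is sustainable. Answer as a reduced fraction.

Acme: cooperation gives 60 each period; deviation gives 74 once then 12 forever.
  60/(1−ρ) ≥ 74 + 12ρ/(1−ρ) ⇒ ρ ≥ 14/62 = 7/31.
Dyna: cooperation gives 51 each period; deviation gives 108 once then 25 forever.
  ρ ≥ 57/83.
Both must hold, so the binding constraint is Dyna's: ρ ≥ 57/83.

57/83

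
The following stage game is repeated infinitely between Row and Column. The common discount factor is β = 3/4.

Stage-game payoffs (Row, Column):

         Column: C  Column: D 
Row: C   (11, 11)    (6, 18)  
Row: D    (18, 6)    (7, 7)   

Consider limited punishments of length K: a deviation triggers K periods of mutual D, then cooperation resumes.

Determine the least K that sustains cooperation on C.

4

Need Σ_{k=1}^{K} β^k ≥ (18−11)/(11−7) = 1.7500 at β = 3/4.
At K = 3 the sum is 1.7344 < 1.7500; at K = 4 it is 2.0508 ≥ 1.7500.
So the minimum punishment length is K = 4.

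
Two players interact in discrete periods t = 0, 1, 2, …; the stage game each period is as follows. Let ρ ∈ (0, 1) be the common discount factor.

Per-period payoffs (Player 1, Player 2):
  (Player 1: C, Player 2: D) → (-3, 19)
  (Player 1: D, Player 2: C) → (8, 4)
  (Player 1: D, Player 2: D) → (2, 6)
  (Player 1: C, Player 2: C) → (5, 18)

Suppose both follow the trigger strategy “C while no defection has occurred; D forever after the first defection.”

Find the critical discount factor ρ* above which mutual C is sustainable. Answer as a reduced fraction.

1/2

Player 1: cooperation gives 5 each period; deviation gives 8 once then 2 forever.
  5/(1−ρ) ≥ 8 + 2ρ/(1−ρ) ⇒ ρ ≥ 3/6 = 1/2.
Player 2: cooperation gives 18 each period; deviation gives 19 once then 6 forever.
  ρ ≥ 1/13.
Both must hold, so the binding constraint is Player 1's: ρ ≥ 1/2.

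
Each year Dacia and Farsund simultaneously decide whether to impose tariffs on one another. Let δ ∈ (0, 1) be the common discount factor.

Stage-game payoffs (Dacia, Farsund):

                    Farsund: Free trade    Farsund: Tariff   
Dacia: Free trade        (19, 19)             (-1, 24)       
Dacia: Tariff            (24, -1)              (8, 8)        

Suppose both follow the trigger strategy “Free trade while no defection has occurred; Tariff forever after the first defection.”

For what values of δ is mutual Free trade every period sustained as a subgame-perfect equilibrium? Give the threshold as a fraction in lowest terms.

5/16

19/(1−δ) ≥ 24 + 8δ/(1−δ)
19 ≥ 24 − 16δ
δ ≥ 5/16.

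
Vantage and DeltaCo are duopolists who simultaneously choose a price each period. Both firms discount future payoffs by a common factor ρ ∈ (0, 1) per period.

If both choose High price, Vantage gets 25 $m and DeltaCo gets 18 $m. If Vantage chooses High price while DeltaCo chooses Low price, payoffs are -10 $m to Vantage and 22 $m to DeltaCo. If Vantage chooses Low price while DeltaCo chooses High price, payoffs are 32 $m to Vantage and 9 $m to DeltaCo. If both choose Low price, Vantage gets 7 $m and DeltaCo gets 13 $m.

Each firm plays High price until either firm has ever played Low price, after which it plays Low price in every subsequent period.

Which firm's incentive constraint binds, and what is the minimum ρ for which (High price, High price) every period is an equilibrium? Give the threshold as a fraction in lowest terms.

Vantage: cooperation gives 25 each period; deviation gives 32 once then 7 forever.
  25/(1−ρ) ≥ 32 + 7ρ/(1−ρ) ⇒ ρ ≥ 7/25.
DeltaCo: cooperation gives 18 each period; deviation gives 22 once then 13 forever.
  ρ ≥ 4/9.
Both must hold, so the binding constraint is DeltaCo's: ρ ≥ 4/9.

DeltaCo; ρ ≥ 4/9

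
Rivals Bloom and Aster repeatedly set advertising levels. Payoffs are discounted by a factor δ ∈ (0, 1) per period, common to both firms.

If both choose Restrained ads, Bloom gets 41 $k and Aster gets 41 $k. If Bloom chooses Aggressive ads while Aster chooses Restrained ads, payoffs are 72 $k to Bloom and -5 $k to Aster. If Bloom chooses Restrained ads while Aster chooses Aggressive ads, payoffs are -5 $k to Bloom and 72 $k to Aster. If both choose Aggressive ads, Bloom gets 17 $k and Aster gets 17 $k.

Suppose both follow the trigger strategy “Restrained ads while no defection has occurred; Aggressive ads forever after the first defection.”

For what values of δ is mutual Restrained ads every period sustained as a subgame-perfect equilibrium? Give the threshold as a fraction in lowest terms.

Cooperation forever yields 41 each period: 41/(1−δ).
Deviating yields 72 once, then 17 forever: 72 + 17δ/(1−δ).
No profitable deviation requires 41/(1−δ) ≥ 72 + 17δ/(1−δ).
Multiplying by (1−δ): 41 ≥ 72(1−δ) + 17δ = 72 − 55δ.
So 55δ ≥ 31, i.e. δ ≥ 31/55.

31/55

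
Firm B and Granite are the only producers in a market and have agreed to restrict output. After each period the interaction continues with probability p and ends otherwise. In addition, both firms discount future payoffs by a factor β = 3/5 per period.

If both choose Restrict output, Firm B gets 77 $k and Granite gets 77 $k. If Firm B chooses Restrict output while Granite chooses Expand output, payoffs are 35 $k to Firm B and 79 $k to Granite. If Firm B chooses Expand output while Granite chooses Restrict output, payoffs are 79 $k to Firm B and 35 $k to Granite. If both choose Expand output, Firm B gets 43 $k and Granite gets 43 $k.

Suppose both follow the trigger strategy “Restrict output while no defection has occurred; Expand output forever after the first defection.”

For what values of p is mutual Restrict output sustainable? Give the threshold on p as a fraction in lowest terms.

With continuation probability p and discount β, the effective per-period discount factor is βp.
Grim-trigger IC: βp ≥ (79−77)/(79−43) = 1/18.
So p ≥ (1/18)/(3/5) = 5/54.

5/54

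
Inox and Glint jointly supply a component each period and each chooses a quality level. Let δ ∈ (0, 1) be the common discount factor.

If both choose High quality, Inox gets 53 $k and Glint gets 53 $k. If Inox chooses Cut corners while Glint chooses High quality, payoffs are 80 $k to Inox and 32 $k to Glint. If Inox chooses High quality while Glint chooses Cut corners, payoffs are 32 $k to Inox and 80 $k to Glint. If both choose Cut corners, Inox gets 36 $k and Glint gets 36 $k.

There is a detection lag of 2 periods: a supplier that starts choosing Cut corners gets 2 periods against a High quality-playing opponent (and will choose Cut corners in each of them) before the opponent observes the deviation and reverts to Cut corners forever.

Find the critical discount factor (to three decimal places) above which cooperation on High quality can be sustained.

0.783

The best deviation is to choose Cut corners for all 2 undetected periods, earning 80 each, then 36 forever once detected.
Deviation value: 80(1−δ^2)/(1−δ) + 36δ^2/(1−δ); cooperation value: 53/(1−δ).
IC: 53 ≥ 80(1−δ^2) + 36δ^2 = 80 − 44δ^2.
So δ^2 ≥ 27/44, giving δ ≥ (27/44)^(1/2) ≈ 0.783.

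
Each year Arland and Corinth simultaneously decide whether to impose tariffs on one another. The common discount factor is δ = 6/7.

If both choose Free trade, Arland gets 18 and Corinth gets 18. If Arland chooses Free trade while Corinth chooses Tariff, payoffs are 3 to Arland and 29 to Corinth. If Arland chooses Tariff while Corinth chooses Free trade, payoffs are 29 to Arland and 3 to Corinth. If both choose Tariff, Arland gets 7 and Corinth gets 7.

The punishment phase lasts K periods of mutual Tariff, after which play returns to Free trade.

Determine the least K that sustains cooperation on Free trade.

Need Σ_{k=1}^{K} δ^k ≥ (29−18)/(18−7) = 1.0000 at δ = 6/7.
At K = 1 the sum is 0.8571 < 1.0000; at K = 2 it is 1.5918 ≥ 1.0000.
So the minimum punishment length is K = 2.

2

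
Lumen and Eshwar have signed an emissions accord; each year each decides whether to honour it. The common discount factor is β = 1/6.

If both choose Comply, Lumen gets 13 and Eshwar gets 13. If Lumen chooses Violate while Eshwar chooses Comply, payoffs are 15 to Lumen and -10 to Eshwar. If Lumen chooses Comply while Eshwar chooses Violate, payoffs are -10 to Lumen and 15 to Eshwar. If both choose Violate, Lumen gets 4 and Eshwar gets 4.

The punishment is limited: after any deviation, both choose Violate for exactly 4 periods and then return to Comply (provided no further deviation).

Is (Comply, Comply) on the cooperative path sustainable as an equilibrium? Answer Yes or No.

IC: β+…+β^4 ≥ (15−13)/(13−4) = 2/9.
At β = 1/6: partial sum = 0.1998 < 0.2222. Cooperation not sustainable.

No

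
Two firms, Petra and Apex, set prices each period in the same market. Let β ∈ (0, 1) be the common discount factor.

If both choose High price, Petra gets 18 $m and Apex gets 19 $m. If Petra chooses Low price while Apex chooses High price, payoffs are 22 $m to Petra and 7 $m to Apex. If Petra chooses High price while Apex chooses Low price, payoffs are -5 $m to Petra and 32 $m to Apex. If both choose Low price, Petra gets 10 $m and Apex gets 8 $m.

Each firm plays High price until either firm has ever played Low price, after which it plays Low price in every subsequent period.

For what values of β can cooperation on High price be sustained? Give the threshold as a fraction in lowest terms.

Petra's threshold: (22−18)/(22−10) = 1/3.
Apex's threshold: (32−19)/(32−8) = 13/24.
1/3 < 13/24, so Apex binds and β* = 13/24.

13/24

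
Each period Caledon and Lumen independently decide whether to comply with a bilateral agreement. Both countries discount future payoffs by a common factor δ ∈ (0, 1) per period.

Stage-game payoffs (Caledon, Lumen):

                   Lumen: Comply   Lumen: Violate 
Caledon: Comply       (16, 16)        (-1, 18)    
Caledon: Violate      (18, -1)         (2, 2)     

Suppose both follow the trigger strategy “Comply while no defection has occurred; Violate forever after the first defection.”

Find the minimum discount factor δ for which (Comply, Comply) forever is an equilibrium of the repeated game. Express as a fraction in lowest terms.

16/(1−δ) ≥ 18 + 2δ/(1−δ)
16 ≥ 18 − 16δ
δ ≥ 2/16 = 1/8.

1/8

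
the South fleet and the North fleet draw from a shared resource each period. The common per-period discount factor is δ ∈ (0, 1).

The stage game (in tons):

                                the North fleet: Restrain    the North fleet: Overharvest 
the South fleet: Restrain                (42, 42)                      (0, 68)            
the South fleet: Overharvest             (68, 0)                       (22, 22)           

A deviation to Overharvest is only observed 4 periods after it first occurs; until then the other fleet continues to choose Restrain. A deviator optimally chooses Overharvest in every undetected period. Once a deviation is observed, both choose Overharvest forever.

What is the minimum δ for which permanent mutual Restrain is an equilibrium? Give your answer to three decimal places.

0.867

Deviating for the 4 undetected periods gains 68−42 = 26 per period over cooperation, then loses 42−22 = 20 per period forever once punishment starts.
Gain: 26(1 + δ + … + δ^3); loss: 20·δ^4/(1−δ).
No profitable deviation ⇔ 26(1−δ^4) ≤ 20·δ^4, i.e. δ^4 ≥ 26/(26+20) = 13/23.
Hence δ ≥ (13/23)^(1/4) ≈ 0.867.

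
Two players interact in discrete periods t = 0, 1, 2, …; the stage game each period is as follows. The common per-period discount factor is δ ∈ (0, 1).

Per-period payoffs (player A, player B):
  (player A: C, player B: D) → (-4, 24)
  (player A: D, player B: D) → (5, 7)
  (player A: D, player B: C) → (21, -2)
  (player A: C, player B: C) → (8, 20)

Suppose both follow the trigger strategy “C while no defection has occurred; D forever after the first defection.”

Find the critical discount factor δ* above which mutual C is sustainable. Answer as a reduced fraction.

13/16

player A: cooperation gives 8 each period; deviation gives 21 once then 5 forever.
  8/(1−δ) ≥ 21 + 5δ/(1−δ) ⇒ δ ≥ 13/16.
player B: cooperation gives 20 each period; deviation gives 24 once then 7 forever.
  δ ≥ 4/17.
Both must hold, so the binding constraint is player A's: δ ≥ 13/16.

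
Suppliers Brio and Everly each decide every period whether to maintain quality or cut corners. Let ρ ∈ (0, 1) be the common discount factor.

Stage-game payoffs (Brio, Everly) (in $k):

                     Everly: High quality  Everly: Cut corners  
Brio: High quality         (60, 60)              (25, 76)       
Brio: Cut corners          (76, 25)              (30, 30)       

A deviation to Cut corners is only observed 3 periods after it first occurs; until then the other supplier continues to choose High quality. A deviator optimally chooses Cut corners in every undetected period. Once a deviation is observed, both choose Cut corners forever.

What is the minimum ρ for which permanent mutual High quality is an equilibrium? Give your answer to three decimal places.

A deviator earns 76 for 3 periods, then 30 forever; cooperating earns 60 forever. Multiplying the IC by (1−ρ):
60 ≥ 76(1−ρ^3) + 30ρ^3, so 46·ρ^3 ≥ 16 and ρ^3 ≥ 8/23.
ρ ≥ (8/23)^(1/3) ≈ 0.703.

0.703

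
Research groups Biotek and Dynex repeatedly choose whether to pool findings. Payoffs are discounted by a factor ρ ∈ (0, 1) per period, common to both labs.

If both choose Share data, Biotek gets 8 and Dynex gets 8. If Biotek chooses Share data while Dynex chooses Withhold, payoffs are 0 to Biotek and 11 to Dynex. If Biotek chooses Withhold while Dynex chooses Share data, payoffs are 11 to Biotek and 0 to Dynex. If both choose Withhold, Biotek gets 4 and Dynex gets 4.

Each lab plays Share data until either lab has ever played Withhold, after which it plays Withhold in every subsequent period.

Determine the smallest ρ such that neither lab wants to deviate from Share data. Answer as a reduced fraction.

3/7

8/(1−ρ) ≥ 11 + 4ρ/(1−ρ)
8 ≥ 11 − 7ρ
ρ ≥ 3/7.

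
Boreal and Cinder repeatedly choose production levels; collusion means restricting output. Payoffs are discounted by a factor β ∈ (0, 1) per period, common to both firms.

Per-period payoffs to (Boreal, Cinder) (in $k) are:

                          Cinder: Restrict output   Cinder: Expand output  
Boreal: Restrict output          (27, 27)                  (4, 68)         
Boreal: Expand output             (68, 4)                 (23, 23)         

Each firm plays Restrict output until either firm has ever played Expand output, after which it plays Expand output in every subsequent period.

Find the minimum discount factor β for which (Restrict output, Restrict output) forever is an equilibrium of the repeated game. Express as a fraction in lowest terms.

41/45

One-period gain from deviating is 68 − 27 = 41. The loss is 27 − 23 = 4 in every subsequent period, with present value 4·β/(1−β).
Deviation is unprofitable when 4·β/(1−β) ≥ 41, i.e. β/(1−β) ≥ 41/4.
Equivalently β ≥ 41/(41+4) = 41/45.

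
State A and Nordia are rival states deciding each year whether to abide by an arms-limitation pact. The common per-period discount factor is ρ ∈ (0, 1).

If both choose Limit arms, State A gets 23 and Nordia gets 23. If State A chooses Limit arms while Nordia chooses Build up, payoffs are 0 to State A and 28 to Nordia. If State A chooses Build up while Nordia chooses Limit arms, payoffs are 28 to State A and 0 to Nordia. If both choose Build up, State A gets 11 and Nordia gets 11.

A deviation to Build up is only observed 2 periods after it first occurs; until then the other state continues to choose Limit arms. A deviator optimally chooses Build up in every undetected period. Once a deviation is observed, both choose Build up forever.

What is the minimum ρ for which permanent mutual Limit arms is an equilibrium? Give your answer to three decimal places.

0.542

The best deviation is to choose Build up for all 2 undetected periods, earning 28 each, then 11 forever once detected.
Deviation value: 28(1−ρ^2)/(1−ρ) + 11ρ^2/(1−ρ); cooperation value: 23/(1−ρ).
IC: 23 ≥ 28(1−ρ^2) + 11ρ^2 = 28 − 17ρ^2.
So ρ^2 ≥ 5/17, giving ρ ≥ (5/17)^(1/2) ≈ 0.542.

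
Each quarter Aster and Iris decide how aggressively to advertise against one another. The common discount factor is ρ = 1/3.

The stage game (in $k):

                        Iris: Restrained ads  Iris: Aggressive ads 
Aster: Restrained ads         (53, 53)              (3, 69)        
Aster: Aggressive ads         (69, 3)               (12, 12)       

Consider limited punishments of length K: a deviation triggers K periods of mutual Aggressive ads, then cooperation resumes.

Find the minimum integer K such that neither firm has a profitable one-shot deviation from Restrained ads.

IC: ρ(1−ρ^K)/(1−ρ) ≥ (69−53)/(53−12) = 16/41.
With ρ = 1/3: need 1 − ρ^K ≥ 16/41·(1−1/3)/(1/3), i.e. ρ^K ≤ 0.2195.
Since (1/3)^1 = 0.3333 and (1/3)^2 = 0.1111, the smallest such K is 2.

2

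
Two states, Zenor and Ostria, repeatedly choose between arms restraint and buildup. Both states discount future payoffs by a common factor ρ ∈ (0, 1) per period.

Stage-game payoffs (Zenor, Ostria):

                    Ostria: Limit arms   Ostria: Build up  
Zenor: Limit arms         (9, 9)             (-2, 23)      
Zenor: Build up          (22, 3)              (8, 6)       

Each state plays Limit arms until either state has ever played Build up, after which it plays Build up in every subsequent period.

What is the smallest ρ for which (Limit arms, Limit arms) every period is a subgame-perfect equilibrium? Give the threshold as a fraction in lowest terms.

13/14

Zenor's threshold: (22−9)/(22−8) = 13/14.
Ostria's threshold: (23−9)/(23−6) = 14/17.
13/14 > 14/17, so Zenor binds and ρ* = 13/14.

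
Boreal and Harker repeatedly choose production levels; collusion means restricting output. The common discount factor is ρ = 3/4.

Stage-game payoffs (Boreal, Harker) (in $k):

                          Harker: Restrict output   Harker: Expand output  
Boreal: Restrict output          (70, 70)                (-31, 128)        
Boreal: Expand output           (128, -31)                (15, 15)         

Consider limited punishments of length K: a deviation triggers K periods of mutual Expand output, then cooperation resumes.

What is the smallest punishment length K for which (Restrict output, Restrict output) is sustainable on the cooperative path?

2

IC: ρ(1−ρ^K)/(1−ρ) ≥ (128−70)/(70−15) = 58/55.
With ρ = 3/4: need 1 − ρ^K ≥ 58/55·(1−3/4)/(3/4), i.e. ρ^K ≤ 0.6485.
Since (3/4)^1 = 0.7500 and (3/4)^2 = 0.5625, the smallest such K is 2.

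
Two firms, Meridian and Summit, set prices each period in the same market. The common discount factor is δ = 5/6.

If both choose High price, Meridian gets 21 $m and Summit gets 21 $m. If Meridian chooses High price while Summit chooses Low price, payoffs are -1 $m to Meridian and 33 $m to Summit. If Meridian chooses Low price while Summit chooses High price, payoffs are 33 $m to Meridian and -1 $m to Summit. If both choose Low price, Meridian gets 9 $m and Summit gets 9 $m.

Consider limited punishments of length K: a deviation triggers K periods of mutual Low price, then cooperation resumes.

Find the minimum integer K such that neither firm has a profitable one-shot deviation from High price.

Need Σ_{k=1}^{K} δ^k ≥ (33−21)/(21−9) = 1.0000 at δ = 5/6.
At K = 1 the sum is 0.8333 < 1.0000; at K = 2 it is 1.5278 ≥ 1.0000.
So the minimum punishment length is K = 2.

2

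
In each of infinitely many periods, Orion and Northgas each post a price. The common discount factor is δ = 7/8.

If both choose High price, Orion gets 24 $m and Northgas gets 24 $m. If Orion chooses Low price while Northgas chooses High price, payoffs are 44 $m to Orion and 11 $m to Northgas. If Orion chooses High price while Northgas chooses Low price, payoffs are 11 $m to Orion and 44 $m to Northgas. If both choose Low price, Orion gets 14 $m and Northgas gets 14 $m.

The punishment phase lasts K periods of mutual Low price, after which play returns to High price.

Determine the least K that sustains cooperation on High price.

3

IC: δ(1−δ^K)/(1−δ) ≥ (44−24)/(24−14) = 2.
With δ = 7/8: need 1 − δ^K ≥ 2·(1−7/8)/(7/8), i.e. δ^K ≤ 0.7143.
Since (7/8)^2 = 0.7656 and (7/8)^3 = 0.6699, the smallest such K is 3.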